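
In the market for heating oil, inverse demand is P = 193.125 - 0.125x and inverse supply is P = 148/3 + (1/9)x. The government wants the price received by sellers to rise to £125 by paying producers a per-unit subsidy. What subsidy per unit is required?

At a seller price of 125, quantity supplied is -444 + 9·125 = 681.
Buyers absorb 681 only when they pay Pb = 193.125 − 0.125·681 = 108.
s = Ps − Pb = 125 − 108 = 17.

Required subsidy s = £17 per unit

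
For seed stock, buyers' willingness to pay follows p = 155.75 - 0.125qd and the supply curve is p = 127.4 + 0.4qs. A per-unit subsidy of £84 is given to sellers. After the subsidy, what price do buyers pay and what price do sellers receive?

Pre-subsidy: 155.75 - 0.125q = 127.4 + 0.4q gives q* = 54 and p* = 149.
With the subsidy, sellers receive ps = pb + 84 for each unit, where pb is the price buyers pay.
On the curves, pb = 155.75 - 0.125q and ps = 127.4 + 0.4q; the wedge ps − pb = 84 gives 127.4 + 0.4q − (155.75 - 0.125q) = 84, so q' = 214.
Then pb = 155.75 − 0.125·214 = 129 and ps = 127.4 + 0.4·214 = 213.

Buyers pay £129; sellers receive £213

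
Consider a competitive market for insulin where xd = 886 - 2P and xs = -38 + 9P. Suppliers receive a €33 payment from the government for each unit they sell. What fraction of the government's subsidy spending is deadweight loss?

Pre-subsidy: 886 - 2P = -38 + 9P gives P* = 84, x* = 718.
With the subsidy, sellers receive Ps = Pb + 33 for each unit, where Pb is the price buyers pay.
Supply in terms of Pb becomes xs = -38 + 9(Pb + 33) = 259 + 9Pb. Setting this equal to demand: 886 - 2Pb = 259 + 9Pb, so Pb = 57.
Sellers receive Ps = 57 + 33 = 90; x' = 886 − 2·57 = 772.
ΔCS = ½(718 + 772)(84 − 57) = 20115; ΔPS = ½(718 + 772)(90 − 84) = 4470.
Government spending = 33 × 772 = 25476.
DWL = ½ × 33 × (772 − 718) = 891; fraction = 891 / 25476 = 27/772.

DWL / government spending = 27/772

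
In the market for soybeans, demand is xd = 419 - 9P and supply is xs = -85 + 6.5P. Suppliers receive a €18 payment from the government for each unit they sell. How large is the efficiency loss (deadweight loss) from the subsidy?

Pre-subsidy: 419 - 9P = -85 + 6.5P gives P* = 1008/31, x* = 3917/31.
With the subsidy, sellers receive Ps = Pb + 18 for each unit, where Pb is the price buyers pay.
Supply in terms of Pb becomes xs = -85 + 6.5(Pb + 18) = 32 + 6.5Pb. Setting this equal to demand: 419 - 9Pb = 32 + 6.5Pb, so Pb = 774/31.
Sellers receive Ps = 774/31 + 18 = 1332/31; x' = 419 − 9·(774/31) = 6023/31.
The subsidy expands output by 6023/31 − 3917/31 = 2106/31 past the efficient level; on those units the gap between marginal cost and willingness to pay runs from 0 up to 18.
DWL = ½ × 18 × 2106/31 = 18954/31.

Deadweight loss = 18954/31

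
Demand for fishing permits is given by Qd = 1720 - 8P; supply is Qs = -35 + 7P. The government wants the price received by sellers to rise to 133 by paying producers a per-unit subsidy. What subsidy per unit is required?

At a seller price of 133, quantity supplied is -35 + 7·133 = 896.
Buyers absorb 896 only when they pay Pb with 1720 − 8·Pb = 896, i.e. Pb = 103.
s = Ps − Pb = 133 − 103 = 30.

Required subsidy s = 30 per unit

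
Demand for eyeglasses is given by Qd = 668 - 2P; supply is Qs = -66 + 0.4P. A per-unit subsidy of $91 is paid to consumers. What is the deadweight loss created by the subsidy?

Pre-subsidy: 668 - 2P = -66 + 0.4P gives P* = 1835/6, Q* = 169/3.
With the rebate, buyers effectively pay Pb = Ps − 91, where Ps is the price sellers receive.
Demand in terms of Ps becomes Qd = 668 − 2(Ps − 91) = 850 - 2Ps. Setting this equal to supply: 850 - 2Ps = -66 + 0.4Ps, so Ps = 1145/3.
Buyers pay Pb = 1145/3 − 91 = 872/3; Q' = -66 + 0.4·(1145/3) = 260/3.
The subsidy expands output by 260/3 − 169/3 = 91/3 past the efficient level; on those units the gap between marginal cost and willingness to pay runs from 0 up to 91.
DWL = ½ × 91 × 91/3 = 8281/6.

Deadweight loss = 8281/6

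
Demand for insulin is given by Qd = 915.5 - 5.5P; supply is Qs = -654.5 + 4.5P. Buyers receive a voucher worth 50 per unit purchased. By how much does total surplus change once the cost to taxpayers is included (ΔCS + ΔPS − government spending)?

Net change in total surplus = -3093.75

Pre-subsidy: 915.5 - 5.5P = -654.5 + 4.5P gives P* = 157, Q* = 52.
With the rebate, buyers effectively pay Pb = Ps − 50, where Ps is the price sellers receive.
Demand in terms of Ps becomes Qd = 915.5 − 5.5(Ps − 50) = 1190.5 - 5.5Ps. Setting this equal to supply: 1190.5 - 5.5Ps = -654.5 + 4.5Ps, so Ps = 184.5.
Buyers pay Pb = 184.5 − 50 = 134.5; Q' = -654.5 + 4.5·184.5 = 175.75.
ΔCS = ½(52 + 175.75)(157 − 134.5) = 2562.1875; ΔPS = ½(52 + 175.75)(184.5 − 157) = 3131.5625.
Government spending = 50 × 175.75 = 8787.5.
Net change = 2562.1875 + 3131.5625 − 8787.5 = -3093.75. The loss equals the DWL triangle ½·50·123.75.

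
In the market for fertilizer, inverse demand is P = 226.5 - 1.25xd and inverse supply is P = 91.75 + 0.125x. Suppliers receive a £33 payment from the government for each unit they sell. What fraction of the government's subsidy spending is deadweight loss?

DWL / government spending = 6/61

Pre-subsidy: 226.5 - 1.25x = 91.75 + 0.125x gives x* = 98 and P* = 104.
With the subsidy, sellers receive Ps = Pb + 33 for each unit, where Pb is the price buyers pay.
On the curves, Pb = 226.5 - 1.25x and Ps = 91.75 + 0.125x; the wedge Ps − Pb = 33 gives 91.75 + 0.125x − (226.5 - 1.25x) = 33, so x' = 122.
Then Pb = 226.5 − 1.25·122 = 74 and Ps = 91.75 + 0.125·122 = 107.
ΔCS = ½(98 + 122)(104 − 74) = 3300; ΔPS = ½(98 + 122)(107 − 104) = 330.
Government spending = 33 × 122 = 4026.
DWL = ½ × 33 × (122 − 98) = 396; fraction = 396 / 4026 = 6/61.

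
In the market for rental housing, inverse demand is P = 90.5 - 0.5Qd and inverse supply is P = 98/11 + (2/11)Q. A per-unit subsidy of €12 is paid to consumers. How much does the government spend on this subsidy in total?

Pre-subsidy: 90.5 - 0.5Q = 98/11 + (2/11)Q gives Q* = 359/3 and P* = 92/3.
With the rebate, buyers effectively pay Pb = Ps − 12, where Ps is the price sellers receive.
On the curves, Pb = 90.5 - 0.5Q and Ps = 98/11 + (2/11)Q; the wedge Ps − Pb = 12 gives 98/11 + (2/11)Q − (90.5 - 0.5Q) = 12, so Q' = 2059/15.
Then Pb = 90.5 − 0.5·(2059/15) = 328/15 and Ps = 98/11 + (2/11)·(2059/15) = 508/15.
Government outlay = subsidy × quantity = 12 × 2059/15 = 1647.2.

Government cost = €1647.2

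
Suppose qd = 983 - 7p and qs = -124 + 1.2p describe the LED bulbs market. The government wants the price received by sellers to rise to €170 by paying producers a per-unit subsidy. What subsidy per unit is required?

Required subsidy s = €41 per unit

At a seller price of 170, quantity supplied is -124 + 1.2·170 = 80.
Buyers absorb 80 only when they pay pb with 983 − 7·pb = 80, i.e. pb = 129.
s = ps − pb = 170 − 129 = 41.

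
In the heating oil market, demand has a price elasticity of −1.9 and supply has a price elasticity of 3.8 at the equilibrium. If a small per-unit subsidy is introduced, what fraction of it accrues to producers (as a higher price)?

For a small subsidy around the equilibrium, the benefit split depends on the relative slopes, which at a point are proportional to the elasticities.
Buyer share = εs/(εs + |εd|) = 3.8/(3.8 + 1.9) = 2/3; seller share = |εd|/(εs + |εd|) = 1/3.
So producers capture 1/3 of the subsidy.

Producer share = 1/3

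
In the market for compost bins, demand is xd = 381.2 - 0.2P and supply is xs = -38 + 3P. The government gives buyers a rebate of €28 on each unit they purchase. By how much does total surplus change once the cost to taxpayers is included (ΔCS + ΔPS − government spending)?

Net change in total surplus = -€73.5

Pre-subsidy: 381.2 - 0.2P = -38 + 3P gives P* = 131, x* = 355.
With the rebate, buyers effectively pay Pb = Ps − 28, where Ps is the price sellers receive.
Demand in terms of Ps becomes xd = 381.2 − 0.2(Ps − 28) = 386.8 - 0.2Ps. Setting this equal to supply: 386.8 - 0.2Ps = -38 + 3Ps, so Ps = 132.75.
Buyers pay Pb = 132.75 − 28 = 104.75; x' = -38 + 3·132.75 = 360.25.
ΔCS = ½(355 + 360.25)(131 − 104.75) = 9387.65625; ΔPS = ½(355 + 360.25)(132.75 − 131) = 625.84375.
Government spending = 28 × 360.25 = 10087.
Net change = 9387.65625 + 625.84375 − 10087 = -73.5. The loss equals the DWL triangle ½·28·5.25.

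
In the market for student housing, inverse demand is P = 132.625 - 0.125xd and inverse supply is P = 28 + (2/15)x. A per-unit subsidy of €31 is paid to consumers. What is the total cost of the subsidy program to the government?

Pre-subsidy: 132.625 - 0.125x = 28 + (2/15)x gives x* = 405 and P* = 82.
With the rebate, buyers effectively pay Pb = Ps − 31, where Ps is the price sellers receive.
On the curves, Pb = 132.625 - 0.125x and Ps = 28 + (2/15)x; the wedge Ps − Pb = 31 gives 28 + (2/15)x − (132.625 - 0.125x) = 31, so x' = 525.
Then Pb = 132.625 − 0.125·525 = 67 and Ps = 28 + (2/15)·525 = 98.
Government outlay = subsidy × quantity = 31 × 525 = 16275.

Government cost = €16275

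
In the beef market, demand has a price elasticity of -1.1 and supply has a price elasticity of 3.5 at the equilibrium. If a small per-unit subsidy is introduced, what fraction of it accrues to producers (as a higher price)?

For a small subsidy around the equilibrium, the benefit split depends on the relative slopes, which at a point are proportional to the elasticities.
Buyer share = εs/(εs + |εd|) = 3.5/(3.5 + 1.1) = 35/46; seller share = |εd|/(εs + |εd|) = 11/46.
So producers capture 11/46 of the subsidy.

Producer share = 11/46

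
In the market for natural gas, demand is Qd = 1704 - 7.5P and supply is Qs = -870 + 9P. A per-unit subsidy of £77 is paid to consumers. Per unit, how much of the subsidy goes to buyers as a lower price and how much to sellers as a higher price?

Buyers gain £42 per unit; sellers gain £35 per unit

Pre-subsidy: 1704 - 7.5P = -870 + 9P gives P* = 156, Q* = 534.
With the rebate, buyers effectively pay Pb = Ps − 77, where Ps is the price sellers receive.
Demand in terms of Ps becomes Qd = 1704 − 7.5(Ps − 77) = 2281.5 - 7.5Ps. Setting this equal to supply: 2281.5 - 7.5Ps = -870 + 9Ps, so Ps = 191.
Buyers pay Pb = 191 − 77 = 114; Q' = -870 + 9·191 = 849.
Buyers' price falls by P* − Pb = 156 − 114 = 42; sellers' price rises by Ps − P* = 191 − 156 = 35.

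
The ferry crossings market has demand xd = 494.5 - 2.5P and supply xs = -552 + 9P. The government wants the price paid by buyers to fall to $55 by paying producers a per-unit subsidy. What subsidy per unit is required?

Required subsidy s = $46 per unit

At a buyer price of 55, quantity demanded is 494.5 − 2.5·55 = 357.
Sellers supply 357 only when they receive Ps with -552 + 9·Ps = 357, i.e. Ps = 101.
s = Ps − Pb = 101 − 55 = 46.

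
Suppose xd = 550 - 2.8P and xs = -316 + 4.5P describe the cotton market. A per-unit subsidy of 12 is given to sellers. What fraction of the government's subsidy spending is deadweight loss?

DWL / government spending = 378/8707

Pre-subsidy: 550 - 2.8P = -316 + 4.5P gives P* = 8660/73, x* = 15902/73.
With the subsidy, sellers receive Ps = Pb + 12 for each unit, where Pb is the price buyers pay.
Supply in terms of Pb becomes xs = -316 + 4.5(Pb + 12) = -262 + 4.5Pb. Setting this equal to demand: 550 - 2.8Pb = -262 + 4.5Pb, so Pb = 8120/73.
Sellers receive Ps = 8120/73 + 12 = 8996/73; x' = 550 − 2.8·(8120/73) = 17414/73.
ΔCS = ½(15902/73 + 17414/73)(8660/73 − 8120/73) = 8995320/5329; ΔPS = ½(15902/73 + 17414/73)(8996/73 − 8660/73) = 5597088/5329.
Government spending = 12 × 17414/73 = 208968/73.
DWL = ½ × 12 × (17414/73 − 15902/73) = 9072/73; fraction = (9072/73) / (208968/73) = 378/8707.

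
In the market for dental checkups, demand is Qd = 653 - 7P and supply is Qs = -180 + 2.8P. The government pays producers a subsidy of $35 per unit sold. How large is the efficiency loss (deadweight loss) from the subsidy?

Pre-subsidy: 653 - 7P = -180 + 2.8P gives P* = 85, Q* = 58.
With the subsidy, sellers receive Ps = Pb + 35 for each unit, where Pb is the price buyers pay.
Supply in terms of Pb becomes Qs = -180 + 2.8(Pb + 35) = -82 + 2.8Pb. Setting this equal to demand: 653 - 7Pb = -82 + 2.8Pb, so Pb = 75.
Sellers receive Ps = 75 + 35 = 110; Q' = 653 − 7·75 = 128.
The subsidy expands output by 128 − 58 = 70 past the efficient level; on those units the gap between marginal cost and willingness to pay runs from 0 up to 35.
DWL = ½ × 35 × 70 = 1225.

Deadweight loss = $1225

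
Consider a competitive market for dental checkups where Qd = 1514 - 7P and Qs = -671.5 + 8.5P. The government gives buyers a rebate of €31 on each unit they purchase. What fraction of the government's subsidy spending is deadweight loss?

DWL / government spending = 7/76

Pre-subsidy: 1514 - 7P = -671.5 + 8.5P gives P* = 141, Q* = 527.
With the rebate, buyers effectively pay Pb = Ps − 31, where Ps is the price sellers receive.
Demand in terms of Ps becomes Qd = 1514 − 7(Ps − 31) = 1731 - 7Ps. Setting this equal to supply: 1731 - 7Ps = -671.5 + 8.5Ps, so Ps = 155.
Buyers pay Pb = 155 − 31 = 124; Q' = -671.5 + 8.5·155 = 646.
ΔCS = ½(527 + 646)(141 − 124) = 9970.5; ΔPS = ½(527 + 646)(155 − 141) = 8211.
Government spending = 31 × 646 = 20026.
DWL = ½ × 31 × (646 − 527) = 1844.5; fraction = 1844.5 / 20026 = 7/76.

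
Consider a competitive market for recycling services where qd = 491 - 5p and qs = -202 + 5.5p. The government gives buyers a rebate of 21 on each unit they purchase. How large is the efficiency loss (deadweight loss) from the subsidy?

Pre-subsidy: 491 - 5p = -202 + 5.5p gives p* = 66, q* = 161.
With the rebate, buyers effectively pay pb = ps − 21, where ps is the price sellers receive.
Demand in terms of ps becomes qd = 491 − 5(ps − 21) = 596 - 5ps. Setting this equal to supply: 596 - 5ps = -202 + 5.5ps, so ps = 76.
Buyers pay pb = 76 − 21 = 55; q' = -202 + 5.5·76 = 216.
The subsidy expands output by 216 − 161 = 55 past the efficient level; on those units the gap between marginal cost and willingness to pay runs from 0 up to 21.
DWL = ½ × 21 × 55 = 577.5.

Deadweight loss = 577.5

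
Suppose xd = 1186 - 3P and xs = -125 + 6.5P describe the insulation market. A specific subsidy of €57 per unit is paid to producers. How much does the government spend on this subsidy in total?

Pre-subsidy: 1186 - 3P = -125 + 6.5P gives P* = 138, x* = 772.
With the subsidy, sellers receive Ps = Pb + 57 for each unit, where Pb is the price buyers pay.
Supply in terms of Pb becomes xs = -125 + 6.5(Pb + 57) = 245.5 + 6.5Pb. Setting this equal to demand: 1186 - 3Pb = 245.5 + 6.5Pb, so Pb = 99.
Sellers receive Ps = 99 + 57 = 156; x' = 1186 − 3·99 = 889.
Government outlay = subsidy × quantity = 57 × 889 = 50673.

Government cost = €50673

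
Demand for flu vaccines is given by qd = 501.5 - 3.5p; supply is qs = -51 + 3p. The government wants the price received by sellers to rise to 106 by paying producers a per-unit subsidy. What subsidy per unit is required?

Required subsidy s = 39 per unit

At a seller price of 106, quantity supplied is -51 + 3·106 = 267.
Buyers absorb 267 only when they pay pb with 501.5 − 3.5·pb = 267, i.e. pb = 67.
s = ps − pb = 106 − 67 = 39.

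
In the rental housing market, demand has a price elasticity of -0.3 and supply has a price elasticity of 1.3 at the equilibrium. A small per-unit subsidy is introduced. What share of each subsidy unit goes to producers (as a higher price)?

For a small subsidy around the equilibrium, the benefit split depends on the relative slopes, which at a point are proportional to the elasticities.
Buyer share = εs/(εs + |εd|) = 1.3/(1.3 + 0.3) = 0.8125; seller share = |εd|/(εs + |εd|) = 0.1875.
So producers capture 0.1875 of the subsidy.

Producer share = 0.1875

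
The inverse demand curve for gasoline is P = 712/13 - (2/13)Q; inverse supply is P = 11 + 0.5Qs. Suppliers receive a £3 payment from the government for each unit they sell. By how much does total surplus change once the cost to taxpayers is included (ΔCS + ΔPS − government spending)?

Pre-subsidy: 712/13 - (2/13)Q = 11 + 0.5Q gives Q* = 1138/17 and P* = 756/17.
With the subsidy, sellers receive Ps = Pb + 3 for each unit, where Pb is the price buyers pay.
On the curves, Pb = 712/13 - (2/13)Q and Ps = 11 + 0.5Q; the wedge Ps − Pb = 3 gives 11 + 0.5Q − (712/13 - (2/13)Q) = 3, so Q' = 1216/17.
Then Pb = 712/13 − (2/13)·(1216/17) = 744/17 and Ps = 11 + 0.5·(1216/17) = 795/17.
ΔCS = ½(1138/17 + 1216/17)(756/17 − 744/17) = 14124/289; ΔPS = ½(1138/17 + 1216/17)(795/17 − 756/17) = 45903/289.
Government spending = 3 × 1216/17 = 3648/17.
Net change = 14124/289 + 45903/289 − 3648/17 = -117/17. The loss equals the DWL triangle ½·3·78/17.

Net change in total surplus = -117/17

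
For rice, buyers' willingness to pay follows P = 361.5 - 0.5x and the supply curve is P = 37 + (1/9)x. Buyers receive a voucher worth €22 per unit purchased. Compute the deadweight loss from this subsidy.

Deadweight loss = €396

Pre-subsidy: 361.5 - 0.5x = 37 + (1/9)x gives x* = 531 and P* = 96.
With the rebate, buyers effectively pay Pb = Ps − 22, where Ps is the price sellers receive.
On the curves, Pb = 361.5 - 0.5x and Ps = 37 + (1/9)x; the wedge Ps − Pb = 22 gives 37 + (1/9)x − (361.5 - 0.5x) = 22, so x' = 567.
Then Pb = 361.5 − 0.5·567 = 78 and Ps = 37 + (1/9)·567 = 100.
The subsidy expands output by 567 − 531 = 36 past the efficient level; on those units the gap between marginal cost and willingness to pay runs from 0 up to 22.
DWL = ½ × 22 × 36 = 396.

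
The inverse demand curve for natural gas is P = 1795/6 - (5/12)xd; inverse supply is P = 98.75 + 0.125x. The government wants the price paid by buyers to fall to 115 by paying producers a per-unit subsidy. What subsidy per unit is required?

At a buyer price of 115, quantity demanded is 718 − 2.4·115 = 442.
Sellers supply 442 only when they receive Ps = 98.75 + 0.125·442 = 154.
s = Ps − Pb = 154 − 115 = 39.

Required subsidy s = 39 per unit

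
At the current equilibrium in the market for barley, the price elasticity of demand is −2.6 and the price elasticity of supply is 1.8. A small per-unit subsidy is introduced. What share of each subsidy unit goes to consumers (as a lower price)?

Consumer share = 9/22

For a small subsidy around the equilibrium, the benefit split depends on the relative slopes, which at a point are proportional to the elasticities.
Buyer share = εs/(εs + |εd|) = 1.8/(1.8 + 2.6) = 9/22; seller share = |εd|/(εs + |εd|) = 13/22.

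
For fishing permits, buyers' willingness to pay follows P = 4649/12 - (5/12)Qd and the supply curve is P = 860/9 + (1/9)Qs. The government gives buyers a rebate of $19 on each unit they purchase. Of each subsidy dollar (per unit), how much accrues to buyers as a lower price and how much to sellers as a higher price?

Buyers gain $15 per unit; sellers gain $4 per unit

Pre-subsidy: 4649/12 - (5/12)Q = 860/9 + (1/9)Q gives Q* = 553 and P* = 157.
With the rebate, buyers effectively pay Pb = Ps − 19, where Ps is the price sellers receive.
On the curves, Pb = 4649/12 - (5/12)Q and Ps = 860/9 + (1/9)Q; the wedge Ps − Pb = 19 gives 860/9 + (1/9)Q − (4649/12 - (5/12)Q) = 19, so Q' = 589.
Then Pb = 4649/12 − (5/12)·589 = 142 and Ps = 860/9 + (1/9)·589 = 161.
Buyers' price falls by P* − Pb = 157 − 142 = 15; sellers' price rises by Ps − P* = 161 − 157 = 4.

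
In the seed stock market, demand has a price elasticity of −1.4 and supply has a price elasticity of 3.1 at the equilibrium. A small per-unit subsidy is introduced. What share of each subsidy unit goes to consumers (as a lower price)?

Consumer share = 31/45

For a small subsidy around the equilibrium, the benefit split depends on the relative slopes, which at a point are proportional to the elasticities.
Buyer share = εs/(εs + |εd|) = 3.1/(3.1 + 1.4) = 31/45; seller share = |εd|/(εs + |εd|) = 14/45.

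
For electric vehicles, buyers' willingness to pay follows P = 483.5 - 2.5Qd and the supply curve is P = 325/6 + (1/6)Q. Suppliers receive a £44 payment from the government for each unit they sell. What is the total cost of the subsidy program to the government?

Government cost = £7810

Pre-subsidy: 483.5 - 2.5Q = 325/6 + (1/6)Q gives Q* = 161 and P* = 81.
With the subsidy, sellers receive Ps = Pb + 44 for each unit, where Pb is the price buyers pay.
On the curves, Pb = 483.5 - 2.5Q and Ps = 325/6 + (1/6)Q; the wedge Ps − Pb = 44 gives 325/6 + (1/6)Q − (483.5 - 2.5Q) = 44, so Q' = 177.5.
Then Pb = 483.5 − 2.5·177.5 = 39.75 and Ps = 325/6 + (1/6)·177.5 = 83.75.
Government outlay = subsidy × quantity = 44 × 177.5 = 7810.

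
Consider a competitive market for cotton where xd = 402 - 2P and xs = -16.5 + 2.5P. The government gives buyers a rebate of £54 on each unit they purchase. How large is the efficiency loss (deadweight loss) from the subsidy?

Pre-subsidy: 402 - 2P = -16.5 + 2.5P gives P* = 93, x* = 216.
With the rebate, buyers effectively pay Pb = Ps − 54, where Ps is the price sellers receive.
Demand in terms of Ps becomes xd = 402 − 2(Ps − 54) = 510 - 2Ps. Setting this equal to supply: 510 - 2Ps = -16.5 + 2.5Ps, so Ps = 117.
Buyers pay Pb = 117 − 54 = 63; x' = -16.5 + 2.5·117 = 276.
The subsidy expands output by 276 − 216 = 60 past the efficient level; on those units the gap between marginal cost and willingness to pay runs from 0 up to 54.
DWL = ½ × 54 × 60 = 1620.

Deadweight loss = £1620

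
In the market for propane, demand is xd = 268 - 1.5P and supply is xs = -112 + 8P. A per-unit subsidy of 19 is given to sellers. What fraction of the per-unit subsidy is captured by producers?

Producer share = 3/19

Pre-subsidy: 268 - 1.5P = -112 + 8P gives P* = 40, x* = 208.
With the subsidy, sellers receive Ps = Pb + 19 for each unit, where Pb is the price buyers pay.
Supply in terms of Pb becomes xs = -112 + 8(Pb + 19) = 40 + 8Pb. Setting this equal to demand: 268 - 1.5Pb = 40 + 8Pb, so Pb = 24.
Sellers receive Ps = 24 + 19 = 43; x' = 268 − 1.5·24 = 232.
Buyers' price falls by P* − Pb = 40 − 24 = 16; sellers' price rises by Ps − P* = 43 − 40 = 3.
So producers capture 3/19 = 3/19 of each unit of subsidy.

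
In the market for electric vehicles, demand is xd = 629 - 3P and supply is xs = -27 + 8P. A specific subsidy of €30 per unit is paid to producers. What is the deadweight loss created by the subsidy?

Pre-subsidy: 629 - 3P = -27 + 8P gives P* = 656/11, x* = 4951/11.
With the subsidy, sellers receive Ps = Pb + 30 for each unit, where Pb is the price buyers pay.
Supply in terms of Pb becomes xs = -27 + 8(Pb + 30) = 213 + 8Pb. Setting this equal to demand: 629 - 3Pb = 213 + 8Pb, so Pb = 416/11.
Sellers receive Ps = 416/11 + 30 = 746/11; x' = 629 − 3·(416/11) = 5671/11.
The subsidy expands output by 5671/11 − 4951/11 = 720/11 past the efficient level; on those units the gap between marginal cost and willingness to pay runs from 0 up to 30.
DWL = ½ × 30 × 720/11 = 10800/11.

Deadweight loss = 10800/11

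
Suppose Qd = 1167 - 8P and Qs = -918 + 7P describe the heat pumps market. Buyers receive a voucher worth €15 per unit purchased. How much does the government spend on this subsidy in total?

Government cost = €1665

Pre-subsidy: 1167 - 8P = -918 + 7P gives P* = 139, Q* = 55.
With the rebate, buyers effectively pay Pb = Ps − 15, where Ps is the price sellers receive.
Demand in terms of Ps becomes Qd = 1167 − 8(Ps − 15) = 1287 - 8Ps. Setting this equal to supply: 1287 - 8Ps = -918 + 7Ps, so Ps = 147.
Buyers pay Pb = 147 − 15 = 132; Q' = -918 + 7·147 = 111.
Government outlay = subsidy × quantity = 15 × 111 = 1665.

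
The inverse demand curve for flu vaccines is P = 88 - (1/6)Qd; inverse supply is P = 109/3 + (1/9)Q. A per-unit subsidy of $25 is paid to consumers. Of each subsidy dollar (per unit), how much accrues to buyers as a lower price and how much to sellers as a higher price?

Buyers gain $15 per unit; sellers gain $10 per unit

Pre-subsidy: 88 - (1/6)Q = 109/3 + (1/9)Q gives Q* = 186 and P* = 57.
With the rebate, buyers effectively pay Pb = Ps − 25, where Ps is the price sellers receive.
On the curves, Pb = 88 - (1/6)Q and Ps = 109/3 + (1/9)Q; the wedge Ps − Pb = 25 gives 109/3 + (1/9)Q − (88 - (1/6)Q) = 25, so Q' = 276.
Then Pb = 88 − (1/6)·276 = 42 and Ps = 109/3 + (1/9)·276 = 67.
Buyers' price falls by P* − Pb = 57 − 42 = 15; sellers' price rises by Ps − P* = 67 − 57 = 10.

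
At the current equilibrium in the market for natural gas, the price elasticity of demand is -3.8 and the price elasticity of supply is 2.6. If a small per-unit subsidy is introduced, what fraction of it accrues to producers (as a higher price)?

For a small subsidy around the equilibrium, the benefit split depends on the relative slopes, which at a point are proportional to the elasticities.
Buyer share = εs/(εs + |εd|) = 2.6/(2.6 + 3.8) = 0.40625; seller share = |εd|/(εs + |εd|) = 0.59375.
So producers capture 0.59375 of the subsidy.

Producer share = 0.59375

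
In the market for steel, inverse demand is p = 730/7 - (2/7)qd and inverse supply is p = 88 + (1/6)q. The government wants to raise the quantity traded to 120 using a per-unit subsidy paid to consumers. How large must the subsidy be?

Required subsidy s = 38 per unit

At q = 120, from the demand curve buyers pay pb = 730/7 − (2/7)·120 = 70; from the supply curve sellers need ps = 88 + (1/6)·120 = 108.
The subsidy must fill the gap: s = ps − pb = 108 − 70 = 38.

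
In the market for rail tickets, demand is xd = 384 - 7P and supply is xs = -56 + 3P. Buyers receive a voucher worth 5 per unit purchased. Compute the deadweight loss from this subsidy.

Pre-subsidy: 384 - 7P = -56 + 3P gives P* = 44, x* = 76.
With the rebate, buyers effectively pay Pb = Ps − 5, where Ps is the price sellers receive.
Demand in terms of Ps becomes xd = 384 − 7(Ps − 5) = 419 - 7Ps. Setting this equal to supply: 419 - 7Ps = -56 + 3Ps, so Ps = 47.5.
Buyers pay Pb = 47.5 − 5 = 42.5; x' = -56 + 3·47.5 = 86.5.
The subsidy expands output by 86.5 − 76 = 10.5 past the efficient level; on those units the gap between marginal cost and willingness to pay runs from 0 up to 5.
DWL = ½ × 5 × 10.5 = 26.25.

Deadweight loss = 26.25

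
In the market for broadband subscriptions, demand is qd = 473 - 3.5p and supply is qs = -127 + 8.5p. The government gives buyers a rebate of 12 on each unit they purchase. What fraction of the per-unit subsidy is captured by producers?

Pre-subsidy: 473 - 3.5p = -127 + 8.5p gives p* = 50, q* = 298.
With the rebate, buyers effectively pay pb = ps − 12, where ps is the price sellers receive.
Demand in terms of ps becomes qd = 473 − 3.5(ps − 12) = 515 - 3.5ps. Setting this equal to supply: 515 - 3.5ps = -127 + 8.5ps, so ps = 53.5.
Buyers pay pb = 53.5 − 12 = 41.5; q' = -127 + 8.5·53.5 = 327.75.
Buyers' price falls by p* − pb = 50 − 41.5 = 8.5; sellers' price rises by ps − p* = 53.5 − 50 = 3.5.
So producers capture 3.5/12 = 7/24 of each unit of subsidy.

Producer share = 7/24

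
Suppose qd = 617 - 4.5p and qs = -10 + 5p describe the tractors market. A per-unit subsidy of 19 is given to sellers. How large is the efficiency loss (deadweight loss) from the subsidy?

Pre-subsidy: 617 - 4.5p = -10 + 5p gives p* = 66, q* = 320.
With the subsidy, sellers receive ps = pb + 19 for each unit, where pb is the price buyers pay.
Supply in terms of pb becomes qs = -10 + 5(pb + 19) = 85 + 5pb. Setting this equal to demand: 617 - 4.5pb = 85 + 5pb, so pb = 56.
Sellers receive ps = 56 + 19 = 75; q' = 617 − 4.5·56 = 365.
The subsidy expands output by 365 − 320 = 45 past the efficient level; on those units the gap between marginal cost and willingness to pay runs from 0 up to 19.
DWL = ½ × 19 × 45 = 427.5.

Deadweight loss = 427.5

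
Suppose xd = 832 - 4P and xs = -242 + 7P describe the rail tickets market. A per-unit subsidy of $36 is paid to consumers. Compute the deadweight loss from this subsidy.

Deadweight loss = 18144/11

Pre-subsidy: 832 - 4P = -242 + 7P gives P* = 1074/11, x* = 4856/11.
With the rebate, buyers effectively pay Pb = Ps − 36, where Ps is the price sellers receive.
Demand in terms of Ps becomes xd = 832 − 4(Ps − 36) = 976 - 4Ps. Setting this equal to supply: 976 - 4Ps = -242 + 7Ps, so Ps = 1218/11.
Buyers pay Pb = 1218/11 − 36 = 822/11; x' = -242 + 7·(1218/11) = 5864/11.
The subsidy expands output by 5864/11 − 4856/11 = 1008/11 past the efficient level; on those units the gap between marginal cost and willingness to pay runs from 0 up to 36.
DWL = ½ × 36 × 1008/11 = 18144/11.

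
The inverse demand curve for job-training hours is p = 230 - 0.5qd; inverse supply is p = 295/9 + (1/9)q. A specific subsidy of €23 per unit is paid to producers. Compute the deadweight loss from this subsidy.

Deadweight loss = 4761/11

Pre-subsidy: 230 - 0.5q = 295/9 + (1/9)q gives q* = 3550/11 and p* = 755/11.
With the subsidy, sellers receive ps = pb + 23 for each unit, where pb is the price buyers pay.
On the curves, pb = 230 - 0.5q and ps = 295/9 + (1/9)q; the wedge ps − pb = 23 gives 295/9 + (1/9)q − (230 - 0.5q) = 23, so q' = 3964/11.
Then pb = 230 − 0.5·(3964/11) = 548/11 and ps = 295/9 + (1/9)·(3964/11) = 801/11.
The subsidy expands output by 3964/11 − 3550/11 = 414/11 past the efficient level; on those units the gap between marginal cost and willingness to pay runs from 0 up to 23.
DWL = ½ × 23 × 414/11 = 4761/11.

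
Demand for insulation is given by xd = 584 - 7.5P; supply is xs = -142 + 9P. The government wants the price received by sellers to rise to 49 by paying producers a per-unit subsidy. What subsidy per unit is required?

Required subsidy s = 11 per unit

At a seller price of 49, quantity supplied is -142 + 9·49 = 299.
Buyers absorb 299 only when they pay Pb with 584 − 7.5·Pb = 299, i.e. Pb = 38.
s = Ps − Pb = 49 − 38 = 11.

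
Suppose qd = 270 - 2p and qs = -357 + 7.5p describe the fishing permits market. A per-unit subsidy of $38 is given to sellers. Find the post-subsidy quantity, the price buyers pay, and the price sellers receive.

q' = 198; buyers pay $36; sellers receive $74

Pre-subsidy: 270 - 2p = -357 + 7.5p gives p* = 66, q* = 138.
With the subsidy, sellers receive ps = pb + 38 for each unit, where pb is the price buyers pay.
Supply in terms of pb becomes qs = -357 + 7.5(pb + 38) = -72 + 7.5pb. Setting this equal to demand: 270 - 2pb = -72 + 7.5pb, so pb = 36.
Sellers receive ps = 36 + 38 = 74; q' = 270 − 2·36 = 198.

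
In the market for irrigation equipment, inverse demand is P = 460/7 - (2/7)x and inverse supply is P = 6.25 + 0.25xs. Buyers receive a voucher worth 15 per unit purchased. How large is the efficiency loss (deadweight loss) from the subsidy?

Pre-subsidy: 460/7 - (2/7)x = 6.25 + 0.25x gives x* = 111 and P* = 34.
With the rebate, buyers effectively pay Pb = Ps − 15, where Ps is the price sellers receive.
On the curves, Pb = 460/7 - (2/7)x and Ps = 6.25 + 0.25x; the wedge Ps − Pb = 15 gives 6.25 + 0.25x − (460/7 - (2/7)x) = 15, so x' = 139.
Then Pb = 460/7 − (2/7)·139 = 26 and Ps = 6.25 + 0.25·139 = 41.
The subsidy expands output by 139 − 111 = 28 past the efficient level; on those units the gap between marginal cost and willingness to pay runs from 0 up to 15.
DWL = ½ × 15 × 28 = 210.

Deadweight loss = 210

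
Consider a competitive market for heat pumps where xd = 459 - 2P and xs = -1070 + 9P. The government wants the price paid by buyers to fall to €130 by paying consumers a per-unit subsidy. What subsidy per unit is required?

Required subsidy s = €11 per unit

At a buyer price of 130, quantity demanded is 459 − 2·130 = 199.
Sellers supply 199 only when they receive Ps with -1070 + 9·Ps = 199, i.e. Ps = 141.
s = Ps − Pb = 141 − 130 = 11.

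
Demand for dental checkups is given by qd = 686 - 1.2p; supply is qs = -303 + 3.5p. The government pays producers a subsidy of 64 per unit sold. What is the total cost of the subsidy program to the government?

Pre-subsidy: 686 - 1.2p = -303 + 3.5p gives p* = 9890/47, q* = 20374/47.
With the subsidy, sellers receive ps = pb + 64 for each unit, where pb is the price buyers pay.
Supply in terms of pb becomes qs = -303 + 3.5(pb + 64) = -79 + 3.5pb. Setting this equal to demand: 686 - 1.2pb = -79 + 3.5pb, so pb = 7650/47.
Sellers receive ps = 7650/47 + 64 = 10658/47; q' = 686 − 1.2·(7650/47) = 23062/47.
Government outlay = subsidy × quantity = 64 × 23062/47 = 1475968/47.

Government cost = 1475968/47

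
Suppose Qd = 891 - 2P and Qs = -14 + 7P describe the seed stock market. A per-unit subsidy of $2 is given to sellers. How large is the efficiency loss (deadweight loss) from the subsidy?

Pre-subsidy: 891 - 2P = -14 + 7P gives P* = 905/9, Q* = 6209/9.
With the subsidy, sellers receive Ps = Pb + 2 for each unit, where Pb is the price buyers pay.
Supply in terms of Pb becomes Qs = -14 + 7(Pb + 2) = 0 + 7Pb. Setting this equal to demand: 891 - 2Pb = 0 + 7Pb, so Pb = 99.
Sellers receive Ps = 99 + 2 = 101; Q' = 891 − 2·99 = 693.
The subsidy expands output by 693 − 6209/9 = 28/9 past the efficient level; on those units the gap between marginal cost and willingness to pay runs from 0 up to 2.
DWL = ½ × 2 × 28/9 = 28/9.

Deadweight loss = 28/9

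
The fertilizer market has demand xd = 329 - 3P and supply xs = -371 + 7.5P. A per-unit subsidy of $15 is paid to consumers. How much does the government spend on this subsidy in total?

Pre-subsidy: 329 - 3P = -371 + 7.5P gives P* = 200/3, x* = 129.
With the rebate, buyers effectively pay Pb = Ps − 15, where Ps is the price sellers receive.
Demand in terms of Ps becomes xd = 329 − 3(Ps − 15) = 374 - 3Ps. Setting this equal to supply: 374 - 3Ps = -371 + 7.5Ps, so Ps = 1490/21.
Buyers pay Pb = 1490/21 − 15 = 1175/21; x' = -371 + 7.5·(1490/21) = 1128/7.
Government outlay = subsidy × quantity = 15 × 1128/7 = 16920/7.

Government cost = 16920/7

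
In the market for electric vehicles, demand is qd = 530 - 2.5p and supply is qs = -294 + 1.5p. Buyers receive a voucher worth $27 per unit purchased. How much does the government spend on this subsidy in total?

Government cost = $1088.4375

Pre-subsidy: 530 - 2.5p = -294 + 1.5p gives p* = 206, q* = 15.
With the rebate, buyers effectively pay pb = ps − 27, where ps is the price sellers receive.
Demand in terms of ps becomes qd = 530 − 2.5(ps − 27) = 597.5 - 2.5ps. Setting this equal to supply: 597.5 - 2.5ps = -294 + 1.5ps, so ps = 222.875.
Buyers pay pb = 222.875 − 27 = 195.875; q' = -294 + 1.5·222.875 = 40.3125.
Government outlay = subsidy × quantity = 27 × 40.3125 = 1088.4375.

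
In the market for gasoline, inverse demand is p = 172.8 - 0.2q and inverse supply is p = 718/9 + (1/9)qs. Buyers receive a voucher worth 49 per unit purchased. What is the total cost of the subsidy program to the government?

Pre-subsidy: 172.8 - 0.2q = 718/9 + (1/9)q gives q* = 299 and p* = 113.
With the rebate, buyers effectively pay pb = ps − 49, where ps is the price sellers receive.
On the curves, pb = 172.8 - 0.2q and ps = 718/9 + (1/9)q; the wedge ps − pb = 49 gives 718/9 + (1/9)q − (172.8 - 0.2q) = 49, so q' = 456.5.
Then pb = 172.8 − 0.2·456.5 = 81.5 and ps = 718/9 + (1/9)·456.5 = 130.5.
Government outlay = subsidy × quantity = 49 × 456.5 = 22368.5.

Government cost = 22368.5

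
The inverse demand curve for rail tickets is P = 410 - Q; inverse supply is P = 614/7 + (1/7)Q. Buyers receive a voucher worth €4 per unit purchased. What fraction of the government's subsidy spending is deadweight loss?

Pre-subsidy: 410 - Q = 614/7 + (1/7)Q gives Q* = 282 and P* = 128.
With the rebate, buyers effectively pay Pb = Ps − 4, where Ps is the price sellers receive.
On the curves, Pb = 410 - Q and Ps = 614/7 + (1/7)Q; the wedge Ps − Pb = 4 gives 614/7 + (1/7)Q − (410 - Q) = 4, so Q' = 285.5.
Then Pb = 410 − 1·285.5 = 124.5 and Ps = 614/7 + (1/7)·285.5 = 128.5.
ΔCS = ½(282 + 285.5)(128 − 124.5) = 993.125; ΔPS = ½(282 + 285.5)(128.5 − 128) = 141.875.
Government spending = 4 × 285.5 = 1142.
DWL = ½ × 4 × (285.5 − 282) = 7; fraction = 7 / 1142 = 7/1142.

DWL / government spending = 7/1142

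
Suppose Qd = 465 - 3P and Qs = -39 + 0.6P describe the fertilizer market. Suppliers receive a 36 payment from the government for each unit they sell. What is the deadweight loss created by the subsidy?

Deadweight loss = 324

Pre-subsidy: 465 - 3P = -39 + 0.6P gives P* = 140, Q* = 45.
With the subsidy, sellers receive Ps = Pb + 36 for each unit, where Pb is the price buyers pay.
Supply in terms of Pb becomes Qs = -39 + 0.6(Pb + 36) = -17.4 + 0.6Pb. Setting this equal to demand: 465 - 3Pb = -17.4 + 0.6Pb, so Pb = 134.
Sellers receive Ps = 134 + 36 = 170; Q' = 465 − 3·134 = 63.
The subsidy expands output by 63 − 45 = 18 past the efficient level; on those units the gap between marginal cost and willingness to pay runs from 0 up to 36.
DWL = ½ × 36 × 18 = 324.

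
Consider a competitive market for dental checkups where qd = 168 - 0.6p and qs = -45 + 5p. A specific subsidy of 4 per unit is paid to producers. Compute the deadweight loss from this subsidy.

Pre-subsidy: 168 - 0.6p = -45 + 5p gives p* = 1065/28, q* = 4065/28.
With the subsidy, sellers receive ps = pb + 4 for each unit, where pb is the price buyers pay.
Supply in terms of pb becomes qs = -45 + 5(pb + 4) = -25 + 5pb. Setting this equal to demand: 168 - 0.6pb = -25 + 5pb, so pb = 965/28.
Sellers receive ps = 965/28 + 4 = 1077/28; q' = 168 − 0.6·(965/28) = 4125/28.
The subsidy expands output by 4125/28 − 4065/28 = 15/7 past the efficient level; on those units the gap between marginal cost and willingness to pay runs from 0 up to 4.
DWL = ½ × 4 × 15/7 = 30/7.

Deadweight loss = 30/7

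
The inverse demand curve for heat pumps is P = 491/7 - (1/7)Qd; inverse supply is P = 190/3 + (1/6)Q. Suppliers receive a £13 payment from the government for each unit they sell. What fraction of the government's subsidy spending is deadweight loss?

DWL / government spending = 0.328125

Pre-subsidy: 491/7 - (1/7)Q = 190/3 + (1/6)Q gives Q* = 22 and P* = 67.
With the subsidy, sellers receive Ps = Pb + 13 for each unit, where Pb is the price buyers pay.
On the curves, Pb = 491/7 - (1/7)Q and Ps = 190/3 + (1/6)Q; the wedge Ps − Pb = 13 gives 190/3 + (1/6)Q − (491/7 - (1/7)Q) = 13, so Q' = 64.
Then Pb = 491/7 − (1/7)·64 = 61 and Ps = 190/3 + (1/6)·64 = 74.
ΔCS = ½(22 + 64)(67 − 61) = 258; ΔPS = ½(22 + 64)(74 − 67) = 301.
Government spending = 13 × 64 = 832.
DWL = ½ × 13 × (64 − 22) = 273; fraction = 273 / 832 = 0.328125.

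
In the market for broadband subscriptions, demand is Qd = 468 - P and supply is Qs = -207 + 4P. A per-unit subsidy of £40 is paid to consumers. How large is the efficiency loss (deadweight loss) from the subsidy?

Pre-subsidy: 468 - P = -207 + 4P gives P* = 135, Q* = 333.
With the rebate, buyers effectively pay Pb = Ps − 40, where Ps is the price sellers receive.
Demand in terms of Ps becomes Qd = 468 − 1(Ps − 40) = 508 - Ps. Setting this equal to supply: 508 - Ps = -207 + 4Ps, so Ps = 143.
Buyers pay Pb = 143 − 40 = 103; Q' = -207 + 4·143 = 365.
The subsidy expands output by 365 − 333 = 32 past the efficient level; on those units the gap between marginal cost and willingness to pay runs from 0 up to 40.
DWL = ½ × 40 × 32 = 640.

Deadweight loss = £640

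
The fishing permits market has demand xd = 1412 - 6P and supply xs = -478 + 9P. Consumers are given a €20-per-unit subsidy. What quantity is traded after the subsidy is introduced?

Pre-subsidy: 1412 - 6P = -478 + 9P gives P* = 126, x* = 656.
With the rebate, buyers effectively pay Pb = Ps − 20, where Ps is the price sellers receive.
Demand in terms of Ps becomes xd = 1412 − 6(Ps − 20) = 1532 - 6Ps. Setting this equal to supply: 1532 - 6Ps = -478 + 9Ps, so Ps = 134.
Buyers pay Pb = 134 − 20 = 114; x' = -478 + 9·134 = 728.

x' = 728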